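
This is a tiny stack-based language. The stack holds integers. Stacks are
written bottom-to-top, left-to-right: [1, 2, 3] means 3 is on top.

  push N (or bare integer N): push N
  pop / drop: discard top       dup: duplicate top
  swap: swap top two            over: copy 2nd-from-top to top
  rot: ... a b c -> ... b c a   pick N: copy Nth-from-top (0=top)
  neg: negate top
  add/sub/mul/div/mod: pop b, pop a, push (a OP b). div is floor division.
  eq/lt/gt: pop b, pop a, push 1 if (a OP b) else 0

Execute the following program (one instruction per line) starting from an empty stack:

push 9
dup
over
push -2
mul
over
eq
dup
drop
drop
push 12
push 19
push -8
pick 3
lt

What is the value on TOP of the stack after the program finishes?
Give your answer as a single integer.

After 'push 9': [9]
After 'dup': [9, 9]
After 'over': [9, 9, 9]
After 'push -2': [9, 9, 9, -2]
After 'mul': [9, 9, -18]
After 'over': [9, 9, -18, 9]
After 'eq': [9, 9, 0]
After 'dup': [9, 9, 0, 0]
After 'drop': [9, 9, 0]
After 'drop': [9, 9]
After 'push 12': [9, 9, 12]
After 'push 19': [9, 9, 12, 19]
After 'push -8': [9, 9, 12, 19, -8]
After 'pick 3': [9, 9, 12, 19, -8, 9]
After 'lt': [9, 9, 12, 19, 1]

Answer: 1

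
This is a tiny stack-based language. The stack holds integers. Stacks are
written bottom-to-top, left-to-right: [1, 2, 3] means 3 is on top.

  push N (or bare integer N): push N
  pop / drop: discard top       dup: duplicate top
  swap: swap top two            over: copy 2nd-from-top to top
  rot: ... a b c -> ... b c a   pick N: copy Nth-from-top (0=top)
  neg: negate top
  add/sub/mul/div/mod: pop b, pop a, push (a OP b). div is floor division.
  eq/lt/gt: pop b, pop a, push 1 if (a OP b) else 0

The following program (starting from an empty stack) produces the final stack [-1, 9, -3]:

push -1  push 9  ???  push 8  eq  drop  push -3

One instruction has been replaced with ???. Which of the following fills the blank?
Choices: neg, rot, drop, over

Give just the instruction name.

Answer: over

Derivation:
Stack before ???: [-1, 9]
Stack after ???:  [-1, 9, -1]
Checking each choice:
  neg: produces [-1, -3]
  rot: stack underflow (need 3, have 2)
  drop: produces [-3]
  over: MATCH


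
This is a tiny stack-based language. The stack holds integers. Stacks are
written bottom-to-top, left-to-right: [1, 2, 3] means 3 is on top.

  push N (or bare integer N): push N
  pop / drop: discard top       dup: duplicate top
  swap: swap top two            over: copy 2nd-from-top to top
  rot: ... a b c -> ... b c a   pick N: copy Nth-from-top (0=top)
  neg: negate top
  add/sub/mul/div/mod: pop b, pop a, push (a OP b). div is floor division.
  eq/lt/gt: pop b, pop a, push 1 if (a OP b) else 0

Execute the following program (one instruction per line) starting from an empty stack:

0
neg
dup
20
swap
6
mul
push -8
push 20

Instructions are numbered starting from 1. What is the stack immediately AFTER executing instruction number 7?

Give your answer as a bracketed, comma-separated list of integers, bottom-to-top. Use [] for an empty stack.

Step 1 ('0'): [0]
Step 2 ('neg'): [0]
Step 3 ('dup'): [0, 0]
Step 4 ('20'): [0, 0, 20]
Step 5 ('swap'): [0, 20, 0]
Step 6 ('6'): [0, 20, 0, 6]
Step 7 ('mul'): [0, 20, 0]

Answer: [0, 20, 0]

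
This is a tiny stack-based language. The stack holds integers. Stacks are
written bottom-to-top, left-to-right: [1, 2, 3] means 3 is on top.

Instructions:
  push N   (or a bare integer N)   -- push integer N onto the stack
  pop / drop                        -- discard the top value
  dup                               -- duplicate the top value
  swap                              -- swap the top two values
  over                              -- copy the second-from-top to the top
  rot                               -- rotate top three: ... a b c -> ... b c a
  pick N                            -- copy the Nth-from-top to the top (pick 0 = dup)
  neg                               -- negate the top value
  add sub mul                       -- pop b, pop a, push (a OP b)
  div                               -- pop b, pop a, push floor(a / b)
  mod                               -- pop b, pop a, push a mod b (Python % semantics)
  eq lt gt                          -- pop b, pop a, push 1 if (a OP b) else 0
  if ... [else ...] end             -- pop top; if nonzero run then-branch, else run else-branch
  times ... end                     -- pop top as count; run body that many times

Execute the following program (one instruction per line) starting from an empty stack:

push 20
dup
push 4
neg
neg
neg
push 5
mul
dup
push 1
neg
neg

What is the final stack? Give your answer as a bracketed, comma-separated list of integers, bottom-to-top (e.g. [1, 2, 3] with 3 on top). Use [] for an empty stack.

After 'push 20': [20]
After 'dup': [20, 20]
After 'push 4': [20, 20, 4]
After 'neg': [20, 20, -4]
After 'neg': [20, 20, 4]
After 'neg': [20, 20, -4]
After 'push 5': [20, 20, -4, 5]
After 'mul': [20, 20, -20]
After 'dup': [20, 20, -20, -20]
After 'push 1': [20, 20, -20, -20, 1]
After 'neg': [20, 20, -20, -20, -1]
After 'neg': [20, 20, -20, -20, 1]

Answer: [20, 20, -20, -20, 1]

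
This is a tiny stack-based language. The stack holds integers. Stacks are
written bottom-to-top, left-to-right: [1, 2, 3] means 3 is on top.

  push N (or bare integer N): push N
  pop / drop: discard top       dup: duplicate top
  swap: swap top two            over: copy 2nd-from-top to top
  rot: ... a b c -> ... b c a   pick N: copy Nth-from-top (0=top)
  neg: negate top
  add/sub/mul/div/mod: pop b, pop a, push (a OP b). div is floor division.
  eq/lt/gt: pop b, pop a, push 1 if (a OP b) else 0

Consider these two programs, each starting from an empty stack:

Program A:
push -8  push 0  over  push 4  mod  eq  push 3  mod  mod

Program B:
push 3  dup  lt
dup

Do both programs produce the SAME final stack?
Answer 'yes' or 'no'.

Program A trace:
  After 'push -8': [-8]
  After 'push 0': [-8, 0]
  After 'over': [-8, 0, -8]
  After 'push 4': [-8, 0, -8, 4]
  After 'mod': [-8, 0, 0]
  After 'eq': [-8, 1]
  After 'push 3': [-8, 1, 3]
  After 'mod': [-8, 1]
  After 'mod': [0]
Program A final stack: [0]

Program B trace:
  After 'push 3': [3]
  After 'dup': [3, 3]
  After 'lt': [0]
  After 'dup': [0, 0]
Program B final stack: [0, 0]
Same: no

Answer: no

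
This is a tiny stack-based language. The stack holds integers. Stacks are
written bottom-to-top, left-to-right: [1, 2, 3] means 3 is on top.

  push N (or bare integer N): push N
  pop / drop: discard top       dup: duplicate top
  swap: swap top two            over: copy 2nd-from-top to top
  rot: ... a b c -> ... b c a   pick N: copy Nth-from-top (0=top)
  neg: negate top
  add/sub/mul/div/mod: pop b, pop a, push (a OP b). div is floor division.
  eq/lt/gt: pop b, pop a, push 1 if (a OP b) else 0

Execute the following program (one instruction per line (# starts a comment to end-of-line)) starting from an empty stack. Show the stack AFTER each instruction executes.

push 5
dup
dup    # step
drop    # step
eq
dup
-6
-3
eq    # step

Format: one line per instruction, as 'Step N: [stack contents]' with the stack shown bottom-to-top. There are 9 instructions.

Step 1: [5]
Step 2: [5, 5]
Step 3: [5, 5, 5]
Step 4: [5, 5]
Step 5: [1]
Step 6: [1, 1]
Step 7: [1, 1, -6]
Step 8: [1, 1, -6, -3]
Step 9: [1, 1, 0]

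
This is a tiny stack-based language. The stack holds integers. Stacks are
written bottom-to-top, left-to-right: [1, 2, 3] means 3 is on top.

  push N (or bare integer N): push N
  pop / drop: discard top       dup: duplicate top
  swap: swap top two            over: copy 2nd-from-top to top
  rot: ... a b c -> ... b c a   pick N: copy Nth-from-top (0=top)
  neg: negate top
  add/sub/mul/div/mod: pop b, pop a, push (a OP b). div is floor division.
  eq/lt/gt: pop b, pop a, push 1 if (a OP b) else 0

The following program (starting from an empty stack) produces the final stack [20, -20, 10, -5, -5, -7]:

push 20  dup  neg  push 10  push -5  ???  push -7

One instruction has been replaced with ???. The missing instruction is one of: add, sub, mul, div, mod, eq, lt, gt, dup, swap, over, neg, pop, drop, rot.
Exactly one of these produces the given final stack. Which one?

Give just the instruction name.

Answer: dup

Derivation:
Stack before ???: [20, -20, 10, -5]
Stack after ???:  [20, -20, 10, -5, -5]
The instruction that transforms [20, -20, 10, -5] -> [20, -20, 10, -5, -5] is: dup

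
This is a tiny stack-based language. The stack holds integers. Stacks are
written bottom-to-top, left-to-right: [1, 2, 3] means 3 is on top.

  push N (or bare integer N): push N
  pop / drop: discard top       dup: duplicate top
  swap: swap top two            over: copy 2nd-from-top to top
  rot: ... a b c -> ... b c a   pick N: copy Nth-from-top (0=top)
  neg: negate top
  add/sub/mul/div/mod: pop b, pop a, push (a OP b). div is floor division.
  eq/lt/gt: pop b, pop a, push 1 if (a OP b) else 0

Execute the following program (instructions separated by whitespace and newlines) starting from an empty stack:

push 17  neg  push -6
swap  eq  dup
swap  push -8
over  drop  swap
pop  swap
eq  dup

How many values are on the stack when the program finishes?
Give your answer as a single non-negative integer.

After 'push 17': stack = [17] (depth 1)
After 'neg': stack = [-17] (depth 1)
After 'push -6': stack = [-17, -6] (depth 2)
After 'swap': stack = [-6, -17] (depth 2)
After 'eq': stack = [0] (depth 1)
After 'dup': stack = [0, 0] (depth 2)
After 'swap': stack = [0, 0] (depth 2)
After 'push -8': stack = [0, 0, -8] (depth 3)
After 'over': stack = [0, 0, -8, 0] (depth 4)
After 'drop': stack = [0, 0, -8] (depth 3)
After 'swap': stack = [0, -8, 0] (depth 3)
After 'pop': stack = [0, -8] (depth 2)
After 'swap': stack = [-8, 0] (depth 2)
After 'eq': stack = [0] (depth 1)
After 'dup': stack = [0, 0] (depth 2)

Answer: 2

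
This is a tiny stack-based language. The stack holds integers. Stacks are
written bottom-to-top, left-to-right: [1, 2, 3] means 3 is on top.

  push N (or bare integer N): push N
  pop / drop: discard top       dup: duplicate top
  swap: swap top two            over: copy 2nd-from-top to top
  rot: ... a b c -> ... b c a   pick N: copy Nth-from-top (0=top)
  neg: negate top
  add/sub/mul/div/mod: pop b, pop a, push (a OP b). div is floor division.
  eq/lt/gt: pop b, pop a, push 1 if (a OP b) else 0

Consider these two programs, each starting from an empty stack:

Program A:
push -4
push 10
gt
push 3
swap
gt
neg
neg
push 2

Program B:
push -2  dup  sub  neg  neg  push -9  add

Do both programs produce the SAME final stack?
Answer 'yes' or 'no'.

Answer: no

Derivation:
Program A trace:
  After 'push -4': [-4]
  After 'push 10': [-4, 10]
  After 'gt': [0]
  After 'push 3': [0, 3]
  After 'swap': [3, 0]
  After 'gt': [1]
  After 'neg': [-1]
  After 'neg': [1]
  After 'push 2': [1, 2]
Program A final stack: [1, 2]

Program B trace:
  After 'push -2': [-2]
  After 'dup': [-2, -2]
  After 'sub': [0]
  After 'neg': [0]
  After 'neg': [0]
  After 'push -9': [0, -9]
  After 'add': [-9]
Program B final stack: [-9]
Same: no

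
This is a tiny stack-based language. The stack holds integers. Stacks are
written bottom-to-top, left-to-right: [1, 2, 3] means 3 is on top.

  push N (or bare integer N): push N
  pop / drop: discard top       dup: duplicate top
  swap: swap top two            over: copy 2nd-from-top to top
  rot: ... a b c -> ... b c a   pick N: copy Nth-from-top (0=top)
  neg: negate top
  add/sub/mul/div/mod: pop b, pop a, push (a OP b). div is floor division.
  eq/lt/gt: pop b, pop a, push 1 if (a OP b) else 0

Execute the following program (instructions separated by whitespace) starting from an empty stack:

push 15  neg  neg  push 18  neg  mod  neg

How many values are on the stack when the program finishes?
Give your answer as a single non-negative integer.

After 'push 15': stack = [15] (depth 1)
After 'neg': stack = [-15] (depth 1)
After 'neg': stack = [15] (depth 1)
After 'push 18': stack = [15, 18] (depth 2)
After 'neg': stack = [15, -18] (depth 2)
After 'mod': stack = [-3] (depth 1)
After 'neg': stack = [3] (depth 1)

Answer: 1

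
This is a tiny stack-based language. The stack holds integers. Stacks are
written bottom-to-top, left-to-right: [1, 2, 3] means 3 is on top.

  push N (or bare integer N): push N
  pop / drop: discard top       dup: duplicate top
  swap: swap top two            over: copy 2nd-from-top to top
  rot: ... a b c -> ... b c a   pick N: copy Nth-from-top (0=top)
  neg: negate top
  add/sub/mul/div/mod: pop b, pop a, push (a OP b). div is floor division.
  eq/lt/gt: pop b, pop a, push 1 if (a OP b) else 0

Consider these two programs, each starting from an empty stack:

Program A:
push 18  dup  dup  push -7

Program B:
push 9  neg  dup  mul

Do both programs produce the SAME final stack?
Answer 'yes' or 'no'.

Program A trace:
  After 'push 18': [18]
  After 'dup': [18, 18]
  After 'dup': [18, 18, 18]
  After 'push -7': [18, 18, 18, -7]
Program A final stack: [18, 18, 18, -7]

Program B trace:
  After 'push 9': [9]
  After 'neg': [-9]
  After 'dup': [-9, -9]
  After 'mul': [81]
Program B final stack: [81]
Same: no

Answer: no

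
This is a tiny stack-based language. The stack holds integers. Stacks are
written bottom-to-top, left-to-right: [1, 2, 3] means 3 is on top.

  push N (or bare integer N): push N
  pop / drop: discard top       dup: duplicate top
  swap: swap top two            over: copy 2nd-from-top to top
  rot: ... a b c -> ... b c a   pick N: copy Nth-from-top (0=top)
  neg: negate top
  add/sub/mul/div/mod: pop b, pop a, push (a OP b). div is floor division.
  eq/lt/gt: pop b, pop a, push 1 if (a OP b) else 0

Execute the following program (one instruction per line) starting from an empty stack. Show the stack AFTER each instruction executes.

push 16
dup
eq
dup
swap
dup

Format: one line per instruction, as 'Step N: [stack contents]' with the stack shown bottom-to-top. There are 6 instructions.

Step 1: [16]
Step 2: [16, 16]
Step 3: [1]
Step 4: [1, 1]
Step 5: [1, 1]
Step 6: [1, 1, 1]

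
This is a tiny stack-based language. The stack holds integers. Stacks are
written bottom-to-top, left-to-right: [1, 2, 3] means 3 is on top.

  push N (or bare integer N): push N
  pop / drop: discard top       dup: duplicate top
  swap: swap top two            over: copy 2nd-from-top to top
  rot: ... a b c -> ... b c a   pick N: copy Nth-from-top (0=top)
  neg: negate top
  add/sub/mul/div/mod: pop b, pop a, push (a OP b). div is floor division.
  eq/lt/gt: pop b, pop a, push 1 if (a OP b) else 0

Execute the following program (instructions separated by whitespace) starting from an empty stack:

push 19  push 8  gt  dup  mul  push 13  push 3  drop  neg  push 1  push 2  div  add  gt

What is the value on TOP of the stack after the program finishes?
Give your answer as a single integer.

Answer: 1

Derivation:
After 'push 19': [19]
After 'push 8': [19, 8]
After 'gt': [1]
After 'dup': [1, 1]
After 'mul': [1]
After 'push 13': [1, 13]
After 'push 3': [1, 13, 3]
After 'drop': [1, 13]
After 'neg': [1, -13]
After 'push 1': [1, -13, 1]
After 'push 2': [1, -13, 1, 2]
After 'div': [1, -13, 0]
After 'add': [1, -13]
After 'gt': [1]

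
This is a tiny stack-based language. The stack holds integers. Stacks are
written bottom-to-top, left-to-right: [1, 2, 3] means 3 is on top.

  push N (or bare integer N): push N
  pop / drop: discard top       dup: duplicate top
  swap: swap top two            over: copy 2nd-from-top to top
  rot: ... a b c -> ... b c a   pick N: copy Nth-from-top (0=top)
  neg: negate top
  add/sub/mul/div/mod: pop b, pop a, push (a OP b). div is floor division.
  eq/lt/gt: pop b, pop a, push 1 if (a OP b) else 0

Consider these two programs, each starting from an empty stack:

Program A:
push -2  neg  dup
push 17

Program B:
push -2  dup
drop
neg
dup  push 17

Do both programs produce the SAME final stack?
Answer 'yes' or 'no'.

Program A trace:
  After 'push -2': [-2]
  After 'neg': [2]
  After 'dup': [2, 2]
  After 'push 17': [2, 2, 17]
Program A final stack: [2, 2, 17]

Program B trace:
  After 'push -2': [-2]
  After 'dup': [-2, -2]
  After 'drop': [-2]
  After 'neg': [2]
  After 'dup': [2, 2]
  After 'push 17': [2, 2, 17]
Program B final stack: [2, 2, 17]
Same: yes

Answer: yes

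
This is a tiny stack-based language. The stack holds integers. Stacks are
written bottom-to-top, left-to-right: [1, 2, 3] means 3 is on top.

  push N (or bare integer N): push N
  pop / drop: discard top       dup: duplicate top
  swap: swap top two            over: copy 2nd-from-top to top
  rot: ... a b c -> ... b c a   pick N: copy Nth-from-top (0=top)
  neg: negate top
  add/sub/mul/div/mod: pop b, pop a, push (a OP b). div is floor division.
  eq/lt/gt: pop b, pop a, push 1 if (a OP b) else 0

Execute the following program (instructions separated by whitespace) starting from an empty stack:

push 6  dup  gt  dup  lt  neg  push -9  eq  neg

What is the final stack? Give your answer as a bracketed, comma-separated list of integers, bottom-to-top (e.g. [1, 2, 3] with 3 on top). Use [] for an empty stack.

Answer: [0]

Derivation:
After 'push 6': [6]
After 'dup': [6, 6]
After 'gt': [0]
After 'dup': [0, 0]
After 'lt': [0]
After 'neg': [0]
After 'push -9': [0, -9]
After 'eq': [0]
After 'neg': [0]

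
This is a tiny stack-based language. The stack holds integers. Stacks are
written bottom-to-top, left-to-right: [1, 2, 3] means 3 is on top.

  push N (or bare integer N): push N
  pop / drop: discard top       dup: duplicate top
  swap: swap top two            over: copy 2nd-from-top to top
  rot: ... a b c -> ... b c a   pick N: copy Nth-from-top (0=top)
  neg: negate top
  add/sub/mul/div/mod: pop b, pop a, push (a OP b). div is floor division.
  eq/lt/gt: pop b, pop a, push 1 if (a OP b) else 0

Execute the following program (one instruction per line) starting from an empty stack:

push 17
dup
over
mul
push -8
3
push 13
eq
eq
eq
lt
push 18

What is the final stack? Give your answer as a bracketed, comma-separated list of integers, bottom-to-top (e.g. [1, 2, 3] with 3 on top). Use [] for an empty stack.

After 'push 17': [17]
After 'dup': [17, 17]
After 'over': [17, 17, 17]
After 'mul': [17, 289]
After 'push -8': [17, 289, -8]
After 'push 3': [17, 289, -8, 3]
After 'push 13': [17, 289, -8, 3, 13]
After 'eq': [17, 289, -8, 0]
After 'eq': [17, 289, 0]
After 'eq': [17, 0]
After 'lt': [0]
After 'push 18': [0, 18]

Answer: [0, 18]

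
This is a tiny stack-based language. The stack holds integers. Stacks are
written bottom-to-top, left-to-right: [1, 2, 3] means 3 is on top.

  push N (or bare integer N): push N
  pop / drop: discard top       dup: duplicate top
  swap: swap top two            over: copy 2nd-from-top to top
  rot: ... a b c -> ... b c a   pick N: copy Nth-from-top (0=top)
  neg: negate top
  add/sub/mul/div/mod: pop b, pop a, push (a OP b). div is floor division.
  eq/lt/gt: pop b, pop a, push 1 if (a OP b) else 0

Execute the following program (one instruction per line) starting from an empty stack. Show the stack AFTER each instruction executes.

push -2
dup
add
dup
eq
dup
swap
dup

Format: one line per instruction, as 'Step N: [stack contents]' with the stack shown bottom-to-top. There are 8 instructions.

Step 1: [-2]
Step 2: [-2, -2]
Step 3: [-4]
Step 4: [-4, -4]
Step 5: [1]
Step 6: [1, 1]
Step 7: [1, 1]
Step 8: [1, 1, 1]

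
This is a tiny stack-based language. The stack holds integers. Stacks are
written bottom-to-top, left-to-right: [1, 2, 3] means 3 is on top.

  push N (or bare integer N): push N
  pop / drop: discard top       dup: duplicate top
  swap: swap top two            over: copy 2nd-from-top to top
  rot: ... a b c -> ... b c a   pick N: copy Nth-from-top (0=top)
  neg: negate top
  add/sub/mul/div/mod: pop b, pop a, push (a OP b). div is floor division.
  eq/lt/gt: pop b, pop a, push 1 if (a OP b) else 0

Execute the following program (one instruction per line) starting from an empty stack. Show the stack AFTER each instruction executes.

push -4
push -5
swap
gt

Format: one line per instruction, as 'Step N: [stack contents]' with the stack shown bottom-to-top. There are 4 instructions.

Step 1: [-4]
Step 2: [-4, -5]
Step 3: [-5, -4]
Step 4: [0]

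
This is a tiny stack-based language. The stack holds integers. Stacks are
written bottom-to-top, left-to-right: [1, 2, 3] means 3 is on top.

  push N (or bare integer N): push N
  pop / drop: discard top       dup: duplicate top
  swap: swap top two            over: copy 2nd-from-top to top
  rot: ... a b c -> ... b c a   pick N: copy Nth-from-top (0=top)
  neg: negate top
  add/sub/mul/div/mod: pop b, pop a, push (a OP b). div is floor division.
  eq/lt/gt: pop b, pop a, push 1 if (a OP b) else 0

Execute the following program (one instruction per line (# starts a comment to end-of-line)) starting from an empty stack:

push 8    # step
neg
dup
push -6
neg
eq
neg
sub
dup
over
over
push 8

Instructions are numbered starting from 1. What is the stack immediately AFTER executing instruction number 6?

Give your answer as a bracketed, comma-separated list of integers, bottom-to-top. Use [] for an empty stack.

Answer: [-8, 0]

Derivation:
Step 1 ('push 8'): [8]
Step 2 ('neg'): [-8]
Step 3 ('dup'): [-8, -8]
Step 4 ('push -6'): [-8, -8, -6]
Step 5 ('neg'): [-8, -8, 6]
Step 6 ('eq'): [-8, 0]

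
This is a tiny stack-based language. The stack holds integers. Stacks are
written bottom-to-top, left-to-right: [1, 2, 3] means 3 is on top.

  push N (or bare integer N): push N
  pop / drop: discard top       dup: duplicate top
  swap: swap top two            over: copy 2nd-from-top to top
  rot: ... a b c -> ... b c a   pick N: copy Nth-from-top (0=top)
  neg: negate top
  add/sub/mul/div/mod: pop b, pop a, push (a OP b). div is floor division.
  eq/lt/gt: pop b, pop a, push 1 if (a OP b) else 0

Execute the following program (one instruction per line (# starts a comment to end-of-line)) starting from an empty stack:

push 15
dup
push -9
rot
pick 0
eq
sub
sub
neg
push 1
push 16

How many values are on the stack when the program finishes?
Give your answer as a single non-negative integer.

Answer: 3

Derivation:
After 'push 15': stack = [15] (depth 1)
After 'dup': stack = [15, 15] (depth 2)
After 'push -9': stack = [15, 15, -9] (depth 3)
After 'rot': stack = [15, -9, 15] (depth 3)
After 'pick 0': stack = [15, -9, 15, 15] (depth 4)
After 'eq': stack = [15, -9, 1] (depth 3)
After 'sub': stack = [15, -10] (depth 2)
After 'sub': stack = [25] (depth 1)
After 'neg': stack = [-25] (depth 1)
After 'push 1': stack = [-25, 1] (depth 2)
After 'push 16': stack = [-25, 1, 16] (depth 3)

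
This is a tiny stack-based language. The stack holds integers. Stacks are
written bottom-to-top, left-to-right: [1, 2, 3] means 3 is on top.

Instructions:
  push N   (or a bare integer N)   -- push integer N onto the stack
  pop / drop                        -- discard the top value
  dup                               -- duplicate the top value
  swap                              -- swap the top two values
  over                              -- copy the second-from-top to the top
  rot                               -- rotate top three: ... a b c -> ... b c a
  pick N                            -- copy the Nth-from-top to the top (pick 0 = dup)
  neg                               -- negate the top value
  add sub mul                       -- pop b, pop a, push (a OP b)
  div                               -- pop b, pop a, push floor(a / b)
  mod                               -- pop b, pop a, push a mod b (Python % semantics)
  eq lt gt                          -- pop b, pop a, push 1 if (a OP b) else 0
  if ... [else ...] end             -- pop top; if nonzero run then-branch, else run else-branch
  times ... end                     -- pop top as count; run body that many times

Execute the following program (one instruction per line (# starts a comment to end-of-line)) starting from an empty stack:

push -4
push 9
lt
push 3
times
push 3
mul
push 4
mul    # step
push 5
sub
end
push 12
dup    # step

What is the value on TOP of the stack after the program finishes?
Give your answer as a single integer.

Answer: 12

Derivation:
After 'push -4': [-4]
After 'push 9': [-4, 9]
After 'lt': [1]
After 'push 3': [1, 3]
After 'times': [1]
After 'push 3': [1, 3]
After 'mul': [3]
After 'push 4': [3, 4]
After 'mul': [12]
After 'push 5': [12, 5]
  ...
After 'push 5': [84, 5]
After 'sub': [79]
After 'push 3': [79, 3]
After 'mul': [237]
After 'push 4': [237, 4]
After 'mul': [948]
After 'push 5': [948, 5]
After 'sub': [943]
After 'push 12': [943, 12]
After 'dup': [943, 12, 12]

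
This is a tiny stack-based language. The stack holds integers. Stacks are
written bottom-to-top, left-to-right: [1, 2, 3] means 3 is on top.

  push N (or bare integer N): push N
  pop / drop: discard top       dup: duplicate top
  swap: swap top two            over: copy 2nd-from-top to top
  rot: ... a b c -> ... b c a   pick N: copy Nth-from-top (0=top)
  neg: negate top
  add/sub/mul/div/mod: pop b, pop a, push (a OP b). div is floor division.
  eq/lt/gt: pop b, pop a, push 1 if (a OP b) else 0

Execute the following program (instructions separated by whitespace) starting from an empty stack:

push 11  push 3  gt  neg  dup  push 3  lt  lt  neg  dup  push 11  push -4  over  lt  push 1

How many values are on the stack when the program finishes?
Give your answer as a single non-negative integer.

Answer: 5

Derivation:
After 'push 11': stack = [11] (depth 1)
After 'push 3': stack = [11, 3] (depth 2)
After 'gt': stack = [1] (depth 1)
After 'neg': stack = [-1] (depth 1)
After 'dup': stack = [-1, -1] (depth 2)
After 'push 3': stack = [-1, -1, 3] (depth 3)
After 'lt': stack = [-1, 1] (depth 2)
After 'lt': stack = [1] (depth 1)
After 'neg': stack = [-1] (depth 1)
After 'dup': stack = [-1, -1] (depth 2)
After 'push 11': stack = [-1, -1, 11] (depth 3)
After 'push -4': stack = [-1, -1, 11, -4] (depth 4)
After 'over': stack = [-1, -1, 11, -4, 11] (depth 5)
After 'lt': stack = [-1, -1, 11, 1] (depth 4)
After 'push 1': stack = [-1, -1, 11, 1, 1] (depth 5)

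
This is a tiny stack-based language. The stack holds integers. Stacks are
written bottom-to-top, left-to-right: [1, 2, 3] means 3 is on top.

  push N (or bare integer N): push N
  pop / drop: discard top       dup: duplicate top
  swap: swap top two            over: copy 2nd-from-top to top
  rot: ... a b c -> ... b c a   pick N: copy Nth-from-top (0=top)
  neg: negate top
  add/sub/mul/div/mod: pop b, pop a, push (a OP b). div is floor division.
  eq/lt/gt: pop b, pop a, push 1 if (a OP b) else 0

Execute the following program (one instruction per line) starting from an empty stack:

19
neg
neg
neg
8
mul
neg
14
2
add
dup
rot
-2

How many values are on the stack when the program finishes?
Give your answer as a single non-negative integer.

After 'push 19': stack = [19] (depth 1)
After 'neg': stack = [-19] (depth 1)
After 'neg': stack = [19] (depth 1)
After 'neg': stack = [-19] (depth 1)
After 'push 8': stack = [-19, 8] (depth 2)
After 'mul': stack = [-152] (depth 1)
After 'neg': stack = [152] (depth 1)
After 'push 14': stack = [152, 14] (depth 2)
After 'push 2': stack = [152, 14, 2] (depth 3)
After 'add': stack = [152, 16] (depth 2)
After 'dup': stack = [152, 16, 16] (depth 3)
After 'rot': stack = [16, 16, 152] (depth 3)
After 'push -2': stack = [16, 16, 152, -2] (depth 4)

Answer: 4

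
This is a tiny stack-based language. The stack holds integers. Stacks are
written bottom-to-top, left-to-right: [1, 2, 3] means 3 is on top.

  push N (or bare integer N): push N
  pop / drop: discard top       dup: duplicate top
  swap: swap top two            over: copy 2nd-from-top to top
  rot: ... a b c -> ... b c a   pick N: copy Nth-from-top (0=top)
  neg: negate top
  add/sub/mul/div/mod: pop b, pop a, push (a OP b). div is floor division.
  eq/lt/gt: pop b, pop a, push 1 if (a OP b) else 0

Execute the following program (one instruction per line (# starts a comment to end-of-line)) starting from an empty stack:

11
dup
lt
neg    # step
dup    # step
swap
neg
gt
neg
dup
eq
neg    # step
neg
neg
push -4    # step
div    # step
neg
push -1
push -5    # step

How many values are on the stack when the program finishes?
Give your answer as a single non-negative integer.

After 'push 11': stack = [11] (depth 1)
After 'dup': stack = [11, 11] (depth 2)
After 'lt': stack = [0] (depth 1)
After 'neg': stack = [0] (depth 1)
After 'dup': stack = [0, 0] (depth 2)
After 'swap': stack = [0, 0] (depth 2)
After 'neg': stack = [0, 0] (depth 2)
After 'gt': stack = [0] (depth 1)
After 'neg': stack = [0] (depth 1)
After 'dup': stack = [0, 0] (depth 2)
After 'eq': stack = [1] (depth 1)
After 'neg': stack = [-1] (depth 1)
After 'neg': stack = [1] (depth 1)
After 'neg': stack = [-1] (depth 1)
After 'push -4': stack = [-1, -4] (depth 2)
After 'div': stack = [0] (depth 1)
After 'neg': stack = [0] (depth 1)
After 'push -1': stack = [0, -1] (depth 2)
After 'push -5': stack = [0, -1, -5] (depth 3)

Answer: 3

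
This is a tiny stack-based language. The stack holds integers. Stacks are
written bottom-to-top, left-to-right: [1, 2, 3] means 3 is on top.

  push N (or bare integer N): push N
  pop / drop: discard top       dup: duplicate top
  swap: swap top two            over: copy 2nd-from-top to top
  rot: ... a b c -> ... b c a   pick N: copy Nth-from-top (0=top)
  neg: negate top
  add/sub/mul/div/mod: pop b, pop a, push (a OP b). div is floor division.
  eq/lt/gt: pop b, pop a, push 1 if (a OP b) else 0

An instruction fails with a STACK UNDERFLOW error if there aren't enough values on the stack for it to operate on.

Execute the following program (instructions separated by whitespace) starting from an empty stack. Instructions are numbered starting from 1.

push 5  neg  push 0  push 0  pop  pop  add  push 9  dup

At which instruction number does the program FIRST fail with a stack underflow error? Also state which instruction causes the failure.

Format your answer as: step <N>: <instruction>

Answer: step 7: add

Derivation:
Step 1 ('push 5'): stack = [5], depth = 1
Step 2 ('neg'): stack = [-5], depth = 1
Step 3 ('push 0'): stack = [-5, 0], depth = 2
Step 4 ('push 0'): stack = [-5, 0, 0], depth = 3
Step 5 ('pop'): stack = [-5, 0], depth = 2
Step 6 ('pop'): stack = [-5], depth = 1
Step 7 ('add'): needs 2 value(s) but depth is 1 — STACK UNDERFLOW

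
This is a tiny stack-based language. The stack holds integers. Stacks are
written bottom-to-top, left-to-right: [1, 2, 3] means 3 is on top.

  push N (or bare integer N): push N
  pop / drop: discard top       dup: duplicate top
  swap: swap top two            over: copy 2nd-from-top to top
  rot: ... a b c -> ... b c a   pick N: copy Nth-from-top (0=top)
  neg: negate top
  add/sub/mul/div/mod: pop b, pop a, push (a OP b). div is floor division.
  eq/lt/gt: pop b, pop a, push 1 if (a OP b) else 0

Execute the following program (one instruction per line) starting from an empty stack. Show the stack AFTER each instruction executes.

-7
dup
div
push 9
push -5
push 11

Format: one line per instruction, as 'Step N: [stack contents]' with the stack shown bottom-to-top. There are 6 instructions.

Step 1: [-7]
Step 2: [-7, -7]
Step 3: [1]
Step 4: [1, 9]
Step 5: [1, 9, -5]
Step 6: [1, 9, -5, 11]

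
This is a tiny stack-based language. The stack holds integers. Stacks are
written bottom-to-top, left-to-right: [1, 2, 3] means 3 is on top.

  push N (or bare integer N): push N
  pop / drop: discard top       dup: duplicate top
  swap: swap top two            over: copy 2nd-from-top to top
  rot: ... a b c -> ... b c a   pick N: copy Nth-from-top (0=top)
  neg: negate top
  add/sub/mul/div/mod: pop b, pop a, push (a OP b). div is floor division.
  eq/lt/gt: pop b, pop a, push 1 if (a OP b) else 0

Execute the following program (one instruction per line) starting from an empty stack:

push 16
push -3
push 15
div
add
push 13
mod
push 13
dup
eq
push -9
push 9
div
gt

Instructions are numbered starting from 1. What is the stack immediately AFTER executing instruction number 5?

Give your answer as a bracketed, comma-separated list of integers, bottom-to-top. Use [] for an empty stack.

Step 1 ('push 16'): [16]
Step 2 ('push -3'): [16, -3]
Step 3 ('push 15'): [16, -3, 15]
Step 4 ('div'): [16, -1]
Step 5 ('add'): [15]

Answer: [15]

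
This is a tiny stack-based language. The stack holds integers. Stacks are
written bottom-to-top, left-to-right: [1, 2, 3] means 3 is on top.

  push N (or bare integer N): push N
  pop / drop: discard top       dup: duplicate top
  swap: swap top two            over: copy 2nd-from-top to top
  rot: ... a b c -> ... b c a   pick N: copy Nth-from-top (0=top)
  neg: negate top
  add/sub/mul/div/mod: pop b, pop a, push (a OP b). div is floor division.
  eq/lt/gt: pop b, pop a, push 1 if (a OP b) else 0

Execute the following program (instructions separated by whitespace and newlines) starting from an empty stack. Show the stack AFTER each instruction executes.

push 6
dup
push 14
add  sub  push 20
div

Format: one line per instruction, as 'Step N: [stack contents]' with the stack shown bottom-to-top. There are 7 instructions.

Step 1: [6]
Step 2: [6, 6]
Step 3: [6, 6, 14]
Step 4: [6, 20]
Step 5: [-14]
Step 6: [-14, 20]
Step 7: [-1]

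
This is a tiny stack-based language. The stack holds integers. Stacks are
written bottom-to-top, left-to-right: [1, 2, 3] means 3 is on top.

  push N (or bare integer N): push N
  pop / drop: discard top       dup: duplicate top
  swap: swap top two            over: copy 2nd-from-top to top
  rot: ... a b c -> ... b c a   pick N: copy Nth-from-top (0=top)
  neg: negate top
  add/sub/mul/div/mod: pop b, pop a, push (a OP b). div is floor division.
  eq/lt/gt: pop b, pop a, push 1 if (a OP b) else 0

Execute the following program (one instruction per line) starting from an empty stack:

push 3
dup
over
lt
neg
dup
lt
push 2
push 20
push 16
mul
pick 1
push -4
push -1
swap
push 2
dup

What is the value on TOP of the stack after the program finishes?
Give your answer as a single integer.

After 'push 3': [3]
After 'dup': [3, 3]
After 'over': [3, 3, 3]
After 'lt': [3, 0]
After 'neg': [3, 0]
After 'dup': [3, 0, 0]
After 'lt': [3, 0]
After 'push 2': [3, 0, 2]
After 'push 20': [3, 0, 2, 20]
After 'push 16': [3, 0, 2, 20, 16]
After 'mul': [3, 0, 2, 320]
After 'pick 1': [3, 0, 2, 320, 2]
After 'push -4': [3, 0, 2, 320, 2, -4]
After 'push -1': [3, 0, 2, 320, 2, -4, -1]
After 'swap': [3, 0, 2, 320, 2, -1, -4]
After 'push 2': [3, 0, 2, 320, 2, -1, -4, 2]
After 'dup': [3, 0, 2, 320, 2, -1, -4, 2, 2]

Answer: 2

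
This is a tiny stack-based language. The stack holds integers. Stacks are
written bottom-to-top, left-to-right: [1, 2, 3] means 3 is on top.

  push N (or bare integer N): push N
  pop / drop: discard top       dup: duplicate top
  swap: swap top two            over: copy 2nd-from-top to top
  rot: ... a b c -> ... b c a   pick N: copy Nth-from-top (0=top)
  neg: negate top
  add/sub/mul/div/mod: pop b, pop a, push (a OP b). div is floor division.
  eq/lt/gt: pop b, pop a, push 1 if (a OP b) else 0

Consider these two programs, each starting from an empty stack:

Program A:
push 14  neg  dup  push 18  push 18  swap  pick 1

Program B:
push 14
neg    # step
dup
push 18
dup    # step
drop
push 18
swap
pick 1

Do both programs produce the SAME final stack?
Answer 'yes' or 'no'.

Answer: yes

Derivation:
Program A trace:
  After 'push 14': [14]
  After 'neg': [-14]
  After 'dup': [-14, -14]
  After 'push 18': [-14, -14, 18]
  After 'push 18': [-14, -14, 18, 18]
  After 'swap': [-14, -14, 18, 18]
  After 'pick 1': [-14, -14, 18, 18, 18]
Program A final stack: [-14, -14, 18, 18, 18]

Program B trace:
  After 'push 14': [14]
  After 'neg': [-14]
  After 'dup': [-14, -14]
  After 'push 18': [-14, -14, 18]
  After 'dup': [-14, -14, 18, 18]
  After 'drop': [-14, -14, 18]
  After 'push 18': [-14, -14, 18, 18]
  After 'swap': [-14, -14, 18, 18]
  After 'pick 1': [-14, -14, 18, 18, 18]
Program B final stack: [-14, -14, 18, 18, 18]
Same: yes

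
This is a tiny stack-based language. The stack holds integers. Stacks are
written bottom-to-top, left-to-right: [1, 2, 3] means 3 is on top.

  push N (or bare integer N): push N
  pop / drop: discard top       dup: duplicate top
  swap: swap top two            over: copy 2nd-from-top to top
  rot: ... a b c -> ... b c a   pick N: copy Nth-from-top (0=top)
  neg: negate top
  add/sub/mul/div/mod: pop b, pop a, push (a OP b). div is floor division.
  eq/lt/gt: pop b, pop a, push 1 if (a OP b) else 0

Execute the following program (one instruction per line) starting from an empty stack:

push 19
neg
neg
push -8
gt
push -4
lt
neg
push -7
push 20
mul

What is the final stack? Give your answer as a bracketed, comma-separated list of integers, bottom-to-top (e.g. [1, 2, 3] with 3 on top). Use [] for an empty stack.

After 'push 19': [19]
After 'neg': [-19]
After 'neg': [19]
After 'push -8': [19, -8]
After 'gt': [1]
After 'push -4': [1, -4]
After 'lt': [0]
After 'neg': [0]
After 'push -7': [0, -7]
After 'push 20': [0, -7, 20]
After 'mul': [0, -140]

Answer: [0, -140]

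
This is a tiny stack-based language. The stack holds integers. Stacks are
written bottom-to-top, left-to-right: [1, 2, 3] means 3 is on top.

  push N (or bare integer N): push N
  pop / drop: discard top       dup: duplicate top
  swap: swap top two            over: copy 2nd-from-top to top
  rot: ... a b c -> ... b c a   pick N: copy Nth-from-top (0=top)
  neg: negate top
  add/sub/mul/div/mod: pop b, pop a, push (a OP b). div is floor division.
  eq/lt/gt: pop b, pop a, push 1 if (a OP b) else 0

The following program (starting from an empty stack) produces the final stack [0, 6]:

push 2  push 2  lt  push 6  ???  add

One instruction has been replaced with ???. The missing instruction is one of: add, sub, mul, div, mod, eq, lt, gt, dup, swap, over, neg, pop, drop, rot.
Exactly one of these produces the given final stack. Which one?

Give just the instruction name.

Answer: over

Derivation:
Stack before ???: [0, 6]
Stack after ???:  [0, 6, 0]
The instruction that transforms [0, 6] -> [0, 6, 0] is: over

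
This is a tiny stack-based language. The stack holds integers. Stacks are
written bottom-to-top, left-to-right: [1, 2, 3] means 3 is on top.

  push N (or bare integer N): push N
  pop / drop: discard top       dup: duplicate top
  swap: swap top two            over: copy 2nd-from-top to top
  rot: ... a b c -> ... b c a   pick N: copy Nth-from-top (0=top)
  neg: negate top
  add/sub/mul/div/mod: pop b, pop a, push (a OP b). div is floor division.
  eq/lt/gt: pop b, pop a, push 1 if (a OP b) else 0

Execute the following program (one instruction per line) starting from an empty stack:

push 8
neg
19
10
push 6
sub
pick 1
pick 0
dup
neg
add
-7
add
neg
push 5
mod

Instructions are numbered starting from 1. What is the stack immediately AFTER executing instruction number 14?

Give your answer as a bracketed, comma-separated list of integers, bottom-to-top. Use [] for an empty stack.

Step 1 ('push 8'): [8]
Step 2 ('neg'): [-8]
Step 3 ('19'): [-8, 19]
Step 4 ('10'): [-8, 19, 10]
Step 5 ('push 6'): [-8, 19, 10, 6]
Step 6 ('sub'): [-8, 19, 4]
Step 7 ('pick 1'): [-8, 19, 4, 19]
Step 8 ('pick 0'): [-8, 19, 4, 19, 19]
Step 9 ('dup'): [-8, 19, 4, 19, 19, 19]
Step 10 ('neg'): [-8, 19, 4, 19, 19, -19]
Step 11 ('add'): [-8, 19, 4, 19, 0]
Step 12 ('-7'): [-8, 19, 4, 19, 0, -7]
Step 13 ('add'): [-8, 19, 4, 19, -7]
Step 14 ('neg'): [-8, 19, 4, 19, 7]

Answer: [-8, 19, 4, 19, 7]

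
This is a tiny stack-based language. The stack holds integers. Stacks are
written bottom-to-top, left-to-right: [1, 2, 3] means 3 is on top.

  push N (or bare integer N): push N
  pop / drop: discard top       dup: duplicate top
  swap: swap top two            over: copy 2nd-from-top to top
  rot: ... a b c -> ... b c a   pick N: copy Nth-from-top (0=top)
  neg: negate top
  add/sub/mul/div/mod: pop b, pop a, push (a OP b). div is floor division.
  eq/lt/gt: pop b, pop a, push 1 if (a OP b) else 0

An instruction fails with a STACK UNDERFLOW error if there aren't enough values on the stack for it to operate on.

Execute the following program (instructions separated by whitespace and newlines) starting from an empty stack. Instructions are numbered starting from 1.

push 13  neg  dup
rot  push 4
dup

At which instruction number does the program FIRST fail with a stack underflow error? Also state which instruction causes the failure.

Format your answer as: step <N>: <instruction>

Step 1 ('push 13'): stack = [13], depth = 1
Step 2 ('neg'): stack = [-13], depth = 1
Step 3 ('dup'): stack = [-13, -13], depth = 2
Step 4 ('rot'): needs 3 value(s) but depth is 2 — STACK UNDERFLOW

Answer: step 4: rot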